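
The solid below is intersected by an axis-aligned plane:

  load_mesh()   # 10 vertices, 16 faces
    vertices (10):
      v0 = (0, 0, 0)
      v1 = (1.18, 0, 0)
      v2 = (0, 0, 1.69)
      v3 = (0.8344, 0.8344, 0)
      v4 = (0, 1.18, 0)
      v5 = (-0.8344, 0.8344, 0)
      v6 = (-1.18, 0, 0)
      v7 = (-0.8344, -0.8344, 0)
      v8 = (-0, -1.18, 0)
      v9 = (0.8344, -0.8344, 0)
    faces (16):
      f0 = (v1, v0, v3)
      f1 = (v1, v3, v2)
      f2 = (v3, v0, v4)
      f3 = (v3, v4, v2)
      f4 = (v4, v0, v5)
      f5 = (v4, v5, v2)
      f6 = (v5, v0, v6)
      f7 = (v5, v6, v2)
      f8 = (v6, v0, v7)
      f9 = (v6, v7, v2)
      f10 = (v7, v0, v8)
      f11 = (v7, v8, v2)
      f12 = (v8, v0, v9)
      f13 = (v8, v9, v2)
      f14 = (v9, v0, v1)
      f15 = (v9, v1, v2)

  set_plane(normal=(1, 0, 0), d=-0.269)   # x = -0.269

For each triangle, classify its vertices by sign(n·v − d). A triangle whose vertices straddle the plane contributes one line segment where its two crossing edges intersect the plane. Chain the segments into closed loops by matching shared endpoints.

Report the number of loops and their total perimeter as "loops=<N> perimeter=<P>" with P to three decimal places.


Straddling triangles (8 of 16):
  (v4,v0,v5) [++-] → (-0.269, 0.269, 0)–(-0.269, 1.06858, 0)  len=0.7996
  (v4,v5,v2) [+-+] → (-0.269, 1.06858, 0)–(-0.269, 0.269, 1.14517)  len=1.3967
  (v5,v0,v6) [-+-] → (-0.269, 0.269, 0)–(-0.269, 0, 0)  len=0.2690
  (v5,v6,v2) [--+] → (-0.269, 0, 1.30474)–(-0.269, 0.269, 1.14517)  len=0.3128
  (v6,v0,v7) [-+-] → (-0.269, 0, 0)–(-0.269, -0.269, 0)  len=0.2690
  (v6,v7,v2) [--+] → (-0.269, -0.269, 1.14517)–(-0.269, 0, 1.30474)  len=0.3128
  (v7,v0,v8) [-++] → (-0.269, -0.269, 0)–(-0.269, -1.06858, 0)  len=0.7996
  (v7,v8,v2) [-++] → (-0.269, -1.06858, 0)–(-0.269, -0.269, 1.14517)  len=1.3967

Chained into 1 loop(s):
  loop 1: 8 segments, perimeter = 5.5561
Total perimeter = 5.556

loops=1 perimeter=5.556


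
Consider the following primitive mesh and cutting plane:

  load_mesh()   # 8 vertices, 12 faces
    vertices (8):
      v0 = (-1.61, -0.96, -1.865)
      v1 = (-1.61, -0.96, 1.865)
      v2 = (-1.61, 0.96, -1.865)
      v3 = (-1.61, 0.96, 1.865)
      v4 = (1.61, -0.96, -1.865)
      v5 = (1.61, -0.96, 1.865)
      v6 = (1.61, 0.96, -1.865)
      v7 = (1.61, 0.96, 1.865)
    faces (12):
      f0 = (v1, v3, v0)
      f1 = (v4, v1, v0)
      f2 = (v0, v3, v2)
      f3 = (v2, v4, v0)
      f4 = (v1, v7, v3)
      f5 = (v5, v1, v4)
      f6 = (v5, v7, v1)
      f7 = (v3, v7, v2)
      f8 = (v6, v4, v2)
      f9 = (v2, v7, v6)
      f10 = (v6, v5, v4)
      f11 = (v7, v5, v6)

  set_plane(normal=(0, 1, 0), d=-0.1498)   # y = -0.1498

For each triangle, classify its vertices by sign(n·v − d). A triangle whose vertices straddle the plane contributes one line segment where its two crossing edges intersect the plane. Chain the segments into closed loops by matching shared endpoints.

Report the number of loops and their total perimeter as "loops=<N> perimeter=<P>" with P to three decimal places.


Straddling triangles (8 of 12):
  (v1,v3,v0) [-+-] → (-1.61, -0.1498, 1.865)–(-1.61, -0.1498, -0.291018)  len=2.1560
  (v0,v3,v2) [-++] → (-1.61, -0.1498, -0.291018)–(-1.61, -0.1498, -1.865)  len=1.5740
  (v2,v4,v0) [+--] → (0.251227, -0.1498, -1.865)–(-1.61, -0.1498, -1.865)  len=1.8612
  (v1,v7,v3) [-++] → (-0.251227, -0.1498, 1.865)–(-1.61, -0.1498, 1.865)  len=1.3588
  (v5,v7,v1) [-+-] → (1.61, -0.1498, 1.865)–(-0.251227, -0.1498, 1.865)  len=1.8612
  (v6,v4,v2) [+-+] → (1.61, -0.1498, -1.865)–(0.251227, -0.1498, -1.865)  len=1.3588
  (v6,v5,v4) [+--] → (1.61, -0.1498, 0.291018)–(1.61, -0.1498, -1.865)  len=2.1560
  (v7,v5,v6) [+-+] → (1.61, -0.1498, 1.865)–(1.61, -0.1498, 0.291018)  len=1.5740

Chained into 1 loop(s):
  loop 1: 8 segments, perimeter = 13.9000
Total perimeter = 13.900

loops=1 perimeter=13.900


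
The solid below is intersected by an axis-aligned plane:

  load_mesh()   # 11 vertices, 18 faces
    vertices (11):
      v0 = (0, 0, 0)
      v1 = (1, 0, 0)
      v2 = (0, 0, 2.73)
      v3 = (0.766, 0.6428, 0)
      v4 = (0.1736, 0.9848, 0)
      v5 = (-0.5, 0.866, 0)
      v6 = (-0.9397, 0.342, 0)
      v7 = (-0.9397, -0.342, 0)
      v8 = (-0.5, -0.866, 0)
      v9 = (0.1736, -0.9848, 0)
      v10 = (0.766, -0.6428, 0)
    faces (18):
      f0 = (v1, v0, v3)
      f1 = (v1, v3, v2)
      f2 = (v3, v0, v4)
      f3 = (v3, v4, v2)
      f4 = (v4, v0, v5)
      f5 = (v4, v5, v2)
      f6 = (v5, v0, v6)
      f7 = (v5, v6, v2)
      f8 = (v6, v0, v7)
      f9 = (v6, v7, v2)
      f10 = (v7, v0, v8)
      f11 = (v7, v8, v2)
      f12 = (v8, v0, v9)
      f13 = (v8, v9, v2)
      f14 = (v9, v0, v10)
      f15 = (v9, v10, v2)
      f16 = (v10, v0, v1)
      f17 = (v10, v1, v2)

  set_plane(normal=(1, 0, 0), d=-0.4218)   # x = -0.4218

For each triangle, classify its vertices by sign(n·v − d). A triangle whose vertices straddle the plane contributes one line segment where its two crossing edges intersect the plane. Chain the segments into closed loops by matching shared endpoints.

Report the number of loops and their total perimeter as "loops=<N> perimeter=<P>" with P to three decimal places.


Straddling triangles (10 of 18):
  (v4,v0,v5) [++-] → (-0.4218, 0.730558, 0)–(-0.4218, 0.879792, 0)  len=0.1492
  (v4,v5,v2) [+-+] → (-0.4218, 0.879792, 0)–(-0.4218, 0.730558, 0.426972)  len=0.4523
  (v5,v0,v6) [-+-] → (-0.4218, 0.730558, 0)–(-0.4218, 0.153512, 0)  len=0.5770
  (v5,v6,v2) [--+] → (-0.4218, 0.153512, 1.50459)–(-0.4218, 0.730558, 0.426972)  len=1.2224
  (v6,v0,v7) [-+-] → (-0.4218, 0.153512, 0)–(-0.4218, -0.153512, 0)  len=0.3070
  (v6,v7,v2) [--+] → (-0.4218, -0.153512, 1.50459)–(-0.4218, 0.153512, 1.50459)  len=0.3070
  (v7,v0,v8) [-+-] → (-0.4218, -0.153512, 0)–(-0.4218, -0.730558, 0)  len=0.5770
  (v7,v8,v2) [--+] → (-0.4218, -0.730558, 0.426972)–(-0.4218, -0.153512, 1.50459)  len=1.2224
  (v8,v0,v9) [-++] → (-0.4218, -0.730558, 0)–(-0.4218, -0.879792, 0)  len=0.1492
  (v8,v9,v2) [-++] → (-0.4218, -0.879792, 0)–(-0.4218, -0.730558, 0.426972)  len=0.4523

Chained into 1 loop(s):
  loop 1: 10 segments, perimeter = 5.4160
Total perimeter = 5.416

loops=1 perimeter=5.416


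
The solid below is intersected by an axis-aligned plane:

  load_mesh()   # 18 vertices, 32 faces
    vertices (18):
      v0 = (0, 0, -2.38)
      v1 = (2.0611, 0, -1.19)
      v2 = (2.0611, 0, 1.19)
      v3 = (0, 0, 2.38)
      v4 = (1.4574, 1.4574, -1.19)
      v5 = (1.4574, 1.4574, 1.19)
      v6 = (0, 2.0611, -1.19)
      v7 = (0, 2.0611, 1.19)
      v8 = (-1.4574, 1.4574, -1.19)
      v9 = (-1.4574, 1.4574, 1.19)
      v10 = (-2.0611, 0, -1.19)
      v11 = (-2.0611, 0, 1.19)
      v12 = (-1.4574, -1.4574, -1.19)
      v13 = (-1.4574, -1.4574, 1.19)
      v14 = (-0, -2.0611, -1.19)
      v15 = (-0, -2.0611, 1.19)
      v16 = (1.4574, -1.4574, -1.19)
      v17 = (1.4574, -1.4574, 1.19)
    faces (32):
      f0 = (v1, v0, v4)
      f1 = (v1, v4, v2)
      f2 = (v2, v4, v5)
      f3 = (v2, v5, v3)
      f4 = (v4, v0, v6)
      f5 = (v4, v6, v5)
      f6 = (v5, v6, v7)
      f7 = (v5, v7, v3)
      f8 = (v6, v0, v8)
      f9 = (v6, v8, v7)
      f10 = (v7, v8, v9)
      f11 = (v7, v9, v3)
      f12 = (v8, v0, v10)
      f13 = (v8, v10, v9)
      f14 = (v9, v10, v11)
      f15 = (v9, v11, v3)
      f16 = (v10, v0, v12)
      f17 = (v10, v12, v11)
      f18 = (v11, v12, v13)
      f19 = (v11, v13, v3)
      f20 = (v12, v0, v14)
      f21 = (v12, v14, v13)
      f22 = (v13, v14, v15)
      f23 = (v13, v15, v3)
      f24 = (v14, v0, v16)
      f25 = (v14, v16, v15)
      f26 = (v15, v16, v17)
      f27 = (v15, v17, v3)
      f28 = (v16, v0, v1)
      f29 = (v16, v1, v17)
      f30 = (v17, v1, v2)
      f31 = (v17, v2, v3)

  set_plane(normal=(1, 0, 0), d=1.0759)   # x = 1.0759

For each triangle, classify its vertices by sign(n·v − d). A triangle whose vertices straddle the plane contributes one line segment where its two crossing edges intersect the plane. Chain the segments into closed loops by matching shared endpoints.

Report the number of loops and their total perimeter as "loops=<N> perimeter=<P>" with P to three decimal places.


loops=1 perimeter=11.677

Straddling triangles (12 of 32):
  (v1,v0,v4) [+-+] → (1.0759, 0, -1.75882)–(1.0759, 1.0759, -1.5015)  len=1.1062
  (v2,v5,v3) [++-] → (1.0759, 1.0759, 1.5015)–(1.0759, 0, 1.75882)  len=1.1062
  (v4,v0,v6) [+--] → (1.0759, 1.0759, -1.5015)–(1.0759, 1.61543, -1.19)  len=0.6230
  (v4,v6,v5) [+-+] → (1.0759, 1.61543, -1.19)–(1.0759, 1.61543, 0.566993)  len=1.7570
  (v5,v6,v7) [+--] → (1.0759, 1.61543, 0.566993)–(1.0759, 1.61543, 1.19)  len=0.6230
  (v5,v7,v3) [+--] → (1.0759, 1.61543, 1.19)–(1.0759, 1.0759, 1.5015)  len=0.6230
  (v14,v0,v16) [--+] → (1.0759, -1.0759, -1.5015)–(1.0759, -1.61543, -1.19)  len=0.6230
  (v14,v16,v15) [-+-] → (1.0759, -1.61543, -1.19)–(1.0759, -1.61543, -0.566993)  len=0.6230
  (v15,v16,v17) [-++] → (1.0759, -1.61543, -0.566993)–(1.0759, -1.61543, 1.19)  len=1.7570
  (v15,v17,v3) [-+-] → (1.0759, -1.61543, 1.19)–(1.0759, -1.0759, 1.5015)  len=0.6230
  (v16,v0,v1) [+-+] → (1.0759, -1.0759, -1.5015)–(1.0759, 0, -1.75882)  len=1.1062
  (v17,v2,v3) [++-] → (1.0759, 0, 1.75882)–(1.0759, -1.0759, 1.5015)  len=1.1062

Chained into 1 loop(s):
  loop 1: 12 segments, perimeter = 11.6770
Total perimeter = 11.677


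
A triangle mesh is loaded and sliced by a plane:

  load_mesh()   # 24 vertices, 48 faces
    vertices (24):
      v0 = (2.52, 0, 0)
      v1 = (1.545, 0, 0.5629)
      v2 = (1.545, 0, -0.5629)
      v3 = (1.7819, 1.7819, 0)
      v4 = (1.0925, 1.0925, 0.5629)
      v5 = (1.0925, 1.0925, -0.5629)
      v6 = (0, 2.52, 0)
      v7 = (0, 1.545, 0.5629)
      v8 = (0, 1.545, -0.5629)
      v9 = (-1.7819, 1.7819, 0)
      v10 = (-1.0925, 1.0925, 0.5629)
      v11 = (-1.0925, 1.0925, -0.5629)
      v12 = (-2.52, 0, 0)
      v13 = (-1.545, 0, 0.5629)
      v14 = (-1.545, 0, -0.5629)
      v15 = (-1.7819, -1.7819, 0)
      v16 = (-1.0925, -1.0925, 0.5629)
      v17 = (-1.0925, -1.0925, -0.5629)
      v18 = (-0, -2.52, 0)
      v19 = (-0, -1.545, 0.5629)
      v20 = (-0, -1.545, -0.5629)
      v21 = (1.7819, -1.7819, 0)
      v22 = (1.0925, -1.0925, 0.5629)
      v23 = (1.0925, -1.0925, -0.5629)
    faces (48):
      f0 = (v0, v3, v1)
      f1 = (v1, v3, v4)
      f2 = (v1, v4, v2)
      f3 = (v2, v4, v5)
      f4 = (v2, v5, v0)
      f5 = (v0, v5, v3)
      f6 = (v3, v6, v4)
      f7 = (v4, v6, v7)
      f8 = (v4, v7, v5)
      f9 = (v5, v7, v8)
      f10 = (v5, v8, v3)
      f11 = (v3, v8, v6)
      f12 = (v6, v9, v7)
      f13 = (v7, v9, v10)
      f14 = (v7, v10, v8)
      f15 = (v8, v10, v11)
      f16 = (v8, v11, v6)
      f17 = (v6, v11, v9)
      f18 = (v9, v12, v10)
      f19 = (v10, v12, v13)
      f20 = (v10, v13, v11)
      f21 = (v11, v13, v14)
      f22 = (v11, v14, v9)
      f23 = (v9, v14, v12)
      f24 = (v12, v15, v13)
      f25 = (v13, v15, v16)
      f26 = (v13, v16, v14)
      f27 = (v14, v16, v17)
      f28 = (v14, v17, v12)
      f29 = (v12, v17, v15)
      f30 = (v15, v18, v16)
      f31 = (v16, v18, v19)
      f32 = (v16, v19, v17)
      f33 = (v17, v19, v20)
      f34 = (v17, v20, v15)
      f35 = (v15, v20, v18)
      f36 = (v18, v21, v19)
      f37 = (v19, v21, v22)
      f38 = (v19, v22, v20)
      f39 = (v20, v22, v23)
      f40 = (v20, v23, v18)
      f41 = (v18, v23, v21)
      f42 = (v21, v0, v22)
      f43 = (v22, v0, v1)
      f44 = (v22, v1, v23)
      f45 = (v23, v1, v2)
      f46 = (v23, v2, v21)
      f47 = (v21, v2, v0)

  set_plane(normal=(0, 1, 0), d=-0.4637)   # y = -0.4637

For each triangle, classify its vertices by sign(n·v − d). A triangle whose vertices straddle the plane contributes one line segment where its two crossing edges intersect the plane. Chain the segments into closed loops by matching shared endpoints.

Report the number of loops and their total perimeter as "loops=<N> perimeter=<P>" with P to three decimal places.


Straddling triangles (12 of 48):
  (v12,v15,v13) [+-+] → (-2.32793, -0.4637, 0)–(-1.60665, -0.4637, 0.416418)  len=0.8329
  (v13,v15,v16) [+--] → (-1.60665, -0.4637, 0.416418)–(-1.35294, -0.4637, 0.5629)  len=0.2930
  (v13,v16,v14) [+-+] → (-1.35294, -0.4637, 0.5629)–(-1.35294, -0.4637, -0.0850662)  len=0.6480
  (v14,v16,v17) [+--] → (-1.35294, -0.4637, -0.0850662)–(-1.35294, -0.4637, -0.5629)  len=0.4778
  (v14,v17,v12) [+-+] → (-1.35294, -0.4637, -0.5629)–(-1.91411, -0.4637, -0.238917)  len=0.6480
  (v12,v17,v15) [+--] → (-1.91411, -0.4637, -0.238917)–(-2.32793, -0.4637, 0)  len=0.4778
  (v21,v0,v22) [-+-] → (2.32793, -0.4637, 0)–(1.91411, -0.4637, 0.238917)  len=0.4778
  (v22,v0,v1) [-++] → (1.91411, -0.4637, 0.238917)–(1.35294, -0.4637, 0.5629)  len=0.6480
  (v22,v1,v23) [-+-] → (1.35294, -0.4637, 0.5629)–(1.35294, -0.4637, 0.0850662)  len=0.4778
  (v23,v1,v2) [-++] → (1.35294, -0.4637, 0.0850662)–(1.35294, -0.4637, -0.5629)  len=0.6480
  (v23,v2,v21) [-+-] → (1.35294, -0.4637, -0.5629)–(1.60665, -0.4637, -0.416418)  len=0.2930
  (v21,v2,v0) [-++] → (1.60665, -0.4637, -0.416418)–(2.32793, -0.4637, 0)  len=0.8329

Chained into 2 loop(s):
  loop 1: 6 segments, perimeter = 3.3774
  loop 2: 6 segments, perimeter = 3.3774
Total perimeter = 6.755

loops=2 perimeter=6.755


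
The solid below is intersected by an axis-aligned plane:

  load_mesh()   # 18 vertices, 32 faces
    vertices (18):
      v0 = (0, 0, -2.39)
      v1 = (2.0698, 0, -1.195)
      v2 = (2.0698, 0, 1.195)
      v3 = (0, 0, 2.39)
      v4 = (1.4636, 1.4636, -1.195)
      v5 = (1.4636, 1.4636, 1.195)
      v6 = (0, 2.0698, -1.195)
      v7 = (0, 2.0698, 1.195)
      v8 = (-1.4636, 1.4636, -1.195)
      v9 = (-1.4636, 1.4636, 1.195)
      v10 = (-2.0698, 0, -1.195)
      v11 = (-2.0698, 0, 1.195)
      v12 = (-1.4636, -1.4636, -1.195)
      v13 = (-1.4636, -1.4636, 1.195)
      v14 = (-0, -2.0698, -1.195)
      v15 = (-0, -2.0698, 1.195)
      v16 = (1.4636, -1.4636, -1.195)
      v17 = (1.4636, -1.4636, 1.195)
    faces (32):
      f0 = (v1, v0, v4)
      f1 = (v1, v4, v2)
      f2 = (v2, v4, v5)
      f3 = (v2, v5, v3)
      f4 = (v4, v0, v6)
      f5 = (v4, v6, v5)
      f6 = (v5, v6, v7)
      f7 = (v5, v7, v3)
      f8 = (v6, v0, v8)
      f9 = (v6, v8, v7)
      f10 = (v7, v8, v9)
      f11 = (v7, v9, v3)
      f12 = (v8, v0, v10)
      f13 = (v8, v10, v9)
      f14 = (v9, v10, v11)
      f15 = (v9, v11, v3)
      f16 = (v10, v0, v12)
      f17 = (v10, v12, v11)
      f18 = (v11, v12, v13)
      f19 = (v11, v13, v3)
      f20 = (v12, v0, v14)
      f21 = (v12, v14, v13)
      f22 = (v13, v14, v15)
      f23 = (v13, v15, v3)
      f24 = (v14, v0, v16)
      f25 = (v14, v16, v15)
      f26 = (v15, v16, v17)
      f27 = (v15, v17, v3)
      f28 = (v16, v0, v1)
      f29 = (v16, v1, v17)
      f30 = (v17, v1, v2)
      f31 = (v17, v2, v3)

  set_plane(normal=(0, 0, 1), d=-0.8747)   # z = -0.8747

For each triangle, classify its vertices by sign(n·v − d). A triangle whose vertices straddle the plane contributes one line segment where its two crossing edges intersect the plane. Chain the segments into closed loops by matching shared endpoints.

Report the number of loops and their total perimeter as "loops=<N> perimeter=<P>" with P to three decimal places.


loops=1 perimeter=12.673

Straddling triangles (16 of 32):
  (v1,v4,v2) [--+] → (1.54484, 1.26745, -0.8747)–(2.0698, 0, -0.8747)  len=1.3719
  (v2,v4,v5) [+-+] → (1.54484, 1.26745, -0.8747)–(1.4636, 1.4636, -0.8747)  len=0.2123
  (v4,v6,v5) [--+] → (0.196147, 1.98856, -0.8747)–(1.4636, 1.4636, -0.8747)  len=1.3719
  (v5,v6,v7) [+-+] → (0.196147, 1.98856, -0.8747)–(0, 2.0698, -0.8747)  len=0.2123
  (v6,v8,v7) [--+] → (-1.26745, 1.54484, -0.8747)–(0, 2.0698, -0.8747)  len=1.3719
  (v7,v8,v9) [+-+] → (-1.26745, 1.54484, -0.8747)–(-1.4636, 1.4636, -0.8747)  len=0.2123
  (v8,v10,v9) [--+] → (-1.98856, 0.196147, -0.8747)–(-1.4636, 1.4636, -0.8747)  len=1.3719
  (v9,v10,v11) [+-+] → (-1.98856, 0.196147, -0.8747)–(-2.0698, 0, -0.8747)  len=0.2123
  (v10,v12,v11) [--+] → (-1.54484, -1.26745, -0.8747)–(-2.0698, 0, -0.8747)  len=1.3719
  (v11,v12,v13) [+-+] → (-1.54484, -1.26745, -0.8747)–(-1.4636, -1.4636, -0.8747)  len=0.2123
  (v12,v14,v13) [--+] → (-0.196147, -1.98856, -0.8747)–(-1.4636, -1.4636, -0.8747)  len=1.3719
  (v13,v14,v15) [+-+] → (-0.196147, -1.98856, -0.8747)–(0, -2.0698, -0.8747)  len=0.2123
  (v14,v16,v15) [--+] → (1.26745, -1.54484, -0.8747)–(0, -2.0698, -0.8747)  len=1.3719
  (v15,v16,v17) [+-+] → (1.26745, -1.54484, -0.8747)–(1.4636, -1.4636, -0.8747)  len=0.2123
  (v16,v1,v17) [--+] → (1.98856, -0.196147, -0.8747)–(1.4636, -1.4636, -0.8747)  len=1.3719
  (v17,v1,v2) [+-+] → (1.98856, -0.196147, -0.8747)–(2.0698, 0, -0.8747)  len=0.2123

Chained into 1 loop(s):
  loop 1: 16 segments, perimeter = 12.6734
Total perimeter = 12.673


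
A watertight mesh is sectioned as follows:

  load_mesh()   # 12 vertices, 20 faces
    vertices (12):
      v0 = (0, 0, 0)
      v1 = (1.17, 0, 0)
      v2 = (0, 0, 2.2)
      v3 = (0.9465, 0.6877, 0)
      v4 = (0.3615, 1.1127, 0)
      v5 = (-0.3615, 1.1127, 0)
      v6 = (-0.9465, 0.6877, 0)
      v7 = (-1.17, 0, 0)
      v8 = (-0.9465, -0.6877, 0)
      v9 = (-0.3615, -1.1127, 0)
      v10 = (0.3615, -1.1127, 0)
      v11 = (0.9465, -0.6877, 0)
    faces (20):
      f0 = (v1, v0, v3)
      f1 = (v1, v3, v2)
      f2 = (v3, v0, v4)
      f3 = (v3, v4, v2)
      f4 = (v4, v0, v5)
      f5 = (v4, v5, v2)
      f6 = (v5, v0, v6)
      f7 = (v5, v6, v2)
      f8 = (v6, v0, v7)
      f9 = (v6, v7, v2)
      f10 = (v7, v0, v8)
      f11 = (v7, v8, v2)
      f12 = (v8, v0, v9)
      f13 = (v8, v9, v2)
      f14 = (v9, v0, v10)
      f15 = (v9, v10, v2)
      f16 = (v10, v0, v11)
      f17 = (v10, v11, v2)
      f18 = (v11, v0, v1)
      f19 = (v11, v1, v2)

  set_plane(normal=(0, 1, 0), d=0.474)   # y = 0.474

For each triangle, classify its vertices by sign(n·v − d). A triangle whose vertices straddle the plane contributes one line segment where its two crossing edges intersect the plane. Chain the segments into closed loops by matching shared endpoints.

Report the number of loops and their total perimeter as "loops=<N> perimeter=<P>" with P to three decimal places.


loops=1 perimeter=5.417

Straddling triangles (10 of 20):
  (v1,v0,v3) [--+] → (0.652379, 0.474, 0)–(1.01595, 0.474, 0)  len=0.3636
  (v1,v3,v2) [-+-] → (1.01595, 0.474, 0)–(0.652379, 0.474, 0.683641)  len=0.7743
  (v3,v0,v4) [+-+] → (0.652379, 0.474, 0)–(0.153996, 0.474, 0)  len=0.4984
  (v3,v4,v2) [++-] → (0.153996, 0.474, 1.26282)–(0.652379, 0.474, 0.683641)  len=0.7641
  (v4,v0,v5) [+-+] → (0.153996, 0.474, 0)–(-0.153996, 0.474, 0)  len=0.3080
  (v4,v5,v2) [++-] → (-0.153996, 0.474, 1.26282)–(0.153996, 0.474, 1.26282)  len=0.3080
  (v5,v0,v6) [+-+] → (-0.153996, 0.474, 0)–(-0.652379, 0.474, 0)  len=0.4984
  (v5,v6,v2) [++-] → (-0.652379, 0.474, 0.683641)–(-0.153996, 0.474, 1.26282)  len=0.7641
  (v6,v0,v7) [+--] → (-0.652379, 0.474, 0)–(-1.01595, 0.474, 0)  len=0.3636
  (v6,v7,v2) [+--] → (-1.01595, 0.474, 0)–(-0.652379, 0.474, 0.683641)  len=0.7743

Chained into 1 loop(s):
  loop 1: 10 segments, perimeter = 5.4167
Total perimeter = 5.417


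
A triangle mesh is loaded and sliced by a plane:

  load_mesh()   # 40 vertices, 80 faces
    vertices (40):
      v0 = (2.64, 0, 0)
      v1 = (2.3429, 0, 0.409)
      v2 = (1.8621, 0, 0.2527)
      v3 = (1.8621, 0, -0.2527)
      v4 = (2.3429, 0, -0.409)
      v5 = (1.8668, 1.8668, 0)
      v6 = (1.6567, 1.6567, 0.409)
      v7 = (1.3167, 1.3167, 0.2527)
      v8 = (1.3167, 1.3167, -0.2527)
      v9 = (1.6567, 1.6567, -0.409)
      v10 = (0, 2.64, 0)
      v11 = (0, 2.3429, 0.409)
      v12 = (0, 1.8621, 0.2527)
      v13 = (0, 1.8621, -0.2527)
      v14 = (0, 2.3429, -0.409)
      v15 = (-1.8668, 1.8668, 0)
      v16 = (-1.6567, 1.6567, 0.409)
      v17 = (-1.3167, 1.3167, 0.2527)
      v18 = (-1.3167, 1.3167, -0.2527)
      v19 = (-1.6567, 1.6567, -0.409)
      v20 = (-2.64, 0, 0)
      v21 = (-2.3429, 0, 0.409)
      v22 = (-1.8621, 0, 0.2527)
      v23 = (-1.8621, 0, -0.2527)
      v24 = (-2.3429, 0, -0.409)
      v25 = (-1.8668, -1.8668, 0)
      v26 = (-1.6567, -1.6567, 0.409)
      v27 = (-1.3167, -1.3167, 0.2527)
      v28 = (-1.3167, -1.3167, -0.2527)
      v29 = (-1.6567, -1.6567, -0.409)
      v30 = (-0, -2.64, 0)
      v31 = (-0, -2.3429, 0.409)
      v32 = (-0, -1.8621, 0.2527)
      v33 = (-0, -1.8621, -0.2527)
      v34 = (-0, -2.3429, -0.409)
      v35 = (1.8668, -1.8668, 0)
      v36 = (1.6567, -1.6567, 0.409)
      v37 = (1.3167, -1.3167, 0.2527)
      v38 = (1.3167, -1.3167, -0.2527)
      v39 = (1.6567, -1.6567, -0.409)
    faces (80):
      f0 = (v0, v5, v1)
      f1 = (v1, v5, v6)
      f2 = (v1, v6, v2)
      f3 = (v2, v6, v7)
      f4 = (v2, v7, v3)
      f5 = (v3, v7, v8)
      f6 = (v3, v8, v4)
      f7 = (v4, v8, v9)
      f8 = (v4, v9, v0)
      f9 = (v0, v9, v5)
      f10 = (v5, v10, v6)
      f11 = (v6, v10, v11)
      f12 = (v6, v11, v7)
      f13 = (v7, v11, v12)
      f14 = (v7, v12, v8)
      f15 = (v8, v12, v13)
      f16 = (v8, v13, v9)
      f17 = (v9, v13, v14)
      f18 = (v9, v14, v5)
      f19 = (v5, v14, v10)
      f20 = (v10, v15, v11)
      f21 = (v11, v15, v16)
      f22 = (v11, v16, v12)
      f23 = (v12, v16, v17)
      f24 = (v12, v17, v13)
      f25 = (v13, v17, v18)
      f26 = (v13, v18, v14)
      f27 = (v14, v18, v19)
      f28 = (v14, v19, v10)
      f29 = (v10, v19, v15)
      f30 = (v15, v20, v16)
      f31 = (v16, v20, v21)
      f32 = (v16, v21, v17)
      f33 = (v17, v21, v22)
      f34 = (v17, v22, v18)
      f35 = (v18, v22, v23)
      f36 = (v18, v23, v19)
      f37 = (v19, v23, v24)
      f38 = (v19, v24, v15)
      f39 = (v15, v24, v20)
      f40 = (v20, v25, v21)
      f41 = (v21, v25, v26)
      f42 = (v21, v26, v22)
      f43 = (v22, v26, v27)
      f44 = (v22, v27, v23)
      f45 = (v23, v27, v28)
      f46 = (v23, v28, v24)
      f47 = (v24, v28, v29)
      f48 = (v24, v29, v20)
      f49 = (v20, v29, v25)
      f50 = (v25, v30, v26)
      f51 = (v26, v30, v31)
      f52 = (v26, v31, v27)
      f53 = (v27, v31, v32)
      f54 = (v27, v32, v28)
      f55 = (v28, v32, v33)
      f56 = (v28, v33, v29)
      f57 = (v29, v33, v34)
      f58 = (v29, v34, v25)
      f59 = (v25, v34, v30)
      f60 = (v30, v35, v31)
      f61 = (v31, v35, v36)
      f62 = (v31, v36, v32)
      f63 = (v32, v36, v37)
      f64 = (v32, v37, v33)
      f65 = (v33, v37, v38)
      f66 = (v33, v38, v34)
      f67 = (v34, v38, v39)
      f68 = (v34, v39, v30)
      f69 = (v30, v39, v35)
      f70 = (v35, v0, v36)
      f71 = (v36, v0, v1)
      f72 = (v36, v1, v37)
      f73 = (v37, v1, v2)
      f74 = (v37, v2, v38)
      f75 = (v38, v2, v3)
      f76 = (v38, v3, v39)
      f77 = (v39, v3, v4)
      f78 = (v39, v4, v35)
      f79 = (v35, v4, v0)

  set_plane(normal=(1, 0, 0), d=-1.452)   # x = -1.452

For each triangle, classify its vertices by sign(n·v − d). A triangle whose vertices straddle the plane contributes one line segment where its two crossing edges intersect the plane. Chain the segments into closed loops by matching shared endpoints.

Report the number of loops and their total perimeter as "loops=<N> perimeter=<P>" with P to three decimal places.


Straddling triangles (24 of 80):
  (v10,v15,v11) [+-+] → (-1.452, 2.0386, 0)–(-1.452, 1.97259, 0.0908792)  len=0.1123
  (v11,v15,v16) [+--] → (-1.452, 1.97259, 0.0908792)–(-1.452, 1.74149, 0.409)  len=0.3932
  (v11,v16,v12) [+-+] → (-1.452, 1.74149, 0.409)–(-1.452, 1.68208, 0.389688)  len=0.0625
  (v12,v16,v17) [+-+] → (-1.452, 1.68208, 0.389688)–(-1.452, 1.452, 0.314898)  len=0.2419
  (v14,v18,v19) [++-] → (-1.452, 1.452, -0.314898)–(-1.452, 1.74149, -0.409)  len=0.3044
  (v14,v19,v10) [+-+] → (-1.452, 1.74149, -0.409)–(-1.452, 1.7782, -0.358464)  len=0.0625
  (v10,v19,v15) [+--] → (-1.452, 1.7782, -0.358464)–(-1.452, 2.0386, 0)  len=0.4431
  (v16,v21,v17) [--+] → (-1.452, 1.1431, 0.273307)–(-1.452, 1.452, 0.314898)  len=0.3117
  (v17,v21,v22) [+--] → (-1.452, 1.1431, 0.273307)–(-1.452, 0.99006, 0.2527)  len=0.1544
  (v17,v22,v18) [+-+] → (-1.452, 0.99006, 0.2527)–(-1.452, 0.99006, -0.127323)  len=0.3800
  (v18,v22,v23) [+--] → (-1.452, 0.99006, -0.127323)–(-1.452, 0.99006, -0.2527)  len=0.1254
  (v18,v23,v19) [+--] → (-1.452, 0.99006, -0.2527)–(-1.452, 1.452, -0.314898)  len=0.4661
  (v22,v26,v27) [--+] → (-1.452, -1.452, 0.314898)–(-1.452, -0.99006, 0.2527)  len=0.4661
  (v22,v27,v23) [-+-] → (-1.452, -0.99006, 0.2527)–(-1.452, -0.99006, 0.127323)  len=0.1254
  (v23,v27,v28) [-++] → (-1.452, -0.99006, 0.127323)–(-1.452, -0.99006, -0.2527)  len=0.3800
  (v23,v28,v24) [-+-] → (-1.452, -0.99006, -0.2527)–(-1.452, -1.1431, -0.273307)  len=0.1544
  (v24,v28,v29) [-+-] → (-1.452, -1.1431, -0.273307)–(-1.452, -1.452, -0.314898)  len=0.3117
  (v25,v30,v26) [-+-] → (-1.452, -2.0386, 0)–(-1.452, -1.7782, 0.358464)  len=0.4431
  (v26,v30,v31) [-++] → (-1.452, -1.7782, 0.358464)–(-1.452, -1.74149, 0.409)  len=0.0625
  (v26,v31,v27) [-++] → (-1.452, -1.74149, 0.409)–(-1.452, -1.452, 0.314898)  len=0.3044
  (v28,v33,v29) [++-] → (-1.452, -1.68208, -0.389688)–(-1.452, -1.452, -0.314898)  len=0.2419
  (v29,v33,v34) [-++] → (-1.452, -1.68208, -0.389688)–(-1.452, -1.74149, -0.409)  len=0.0625
  (v29,v34,v25) [-+-] → (-1.452, -1.74149, -0.409)–(-1.452, -1.97259, -0.0908792)  len=0.3932
  (v25,v34,v30) [-++] → (-1.452, -1.97259, -0.0908792)–(-1.452, -2.0386, 0)  len=0.1123

Chained into 2 loop(s):
  loop 1: 12 segments, perimeter = 3.0575
  loop 2: 12 segments, perimeter = 3.0575
Total perimeter = 6.115

loops=2 perimeter=6.115


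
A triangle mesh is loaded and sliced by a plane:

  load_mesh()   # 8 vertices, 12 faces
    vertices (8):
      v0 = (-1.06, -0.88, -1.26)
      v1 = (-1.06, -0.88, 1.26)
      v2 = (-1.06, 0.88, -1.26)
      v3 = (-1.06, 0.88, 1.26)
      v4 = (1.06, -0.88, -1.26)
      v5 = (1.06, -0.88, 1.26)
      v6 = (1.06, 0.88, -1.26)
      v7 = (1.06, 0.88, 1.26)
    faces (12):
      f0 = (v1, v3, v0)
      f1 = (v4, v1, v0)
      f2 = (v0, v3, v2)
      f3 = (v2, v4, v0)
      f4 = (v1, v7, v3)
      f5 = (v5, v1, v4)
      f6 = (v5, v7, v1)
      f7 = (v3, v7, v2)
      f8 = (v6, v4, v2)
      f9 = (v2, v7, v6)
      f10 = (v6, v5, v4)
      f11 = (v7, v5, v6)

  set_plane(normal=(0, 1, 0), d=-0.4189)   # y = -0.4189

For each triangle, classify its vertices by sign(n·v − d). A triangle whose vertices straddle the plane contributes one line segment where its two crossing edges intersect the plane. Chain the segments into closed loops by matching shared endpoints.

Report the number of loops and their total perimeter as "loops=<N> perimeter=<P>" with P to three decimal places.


loops=1 perimeter=9.280

Straddling triangles (8 of 12):
  (v1,v3,v0) [-+-] → (-1.06, -0.4189, 1.26)–(-1.06, -0.4189, -0.599789)  len=1.8598
  (v0,v3,v2) [-++] → (-1.06, -0.4189, -0.599789)–(-1.06, -0.4189, -1.26)  len=0.6602
  (v2,v4,v0) [+--] → (0.504584, -0.4189, -1.26)–(-1.06, -0.4189, -1.26)  len=1.5646
  (v1,v7,v3) [-++] → (-0.504584, -0.4189, 1.26)–(-1.06, -0.4189, 1.26)  len=0.5554
  (v5,v7,v1) [-+-] → (1.06, -0.4189, 1.26)–(-0.504584, -0.4189, 1.26)  len=1.5646
  (v6,v4,v2) [+-+] → (1.06, -0.4189, -1.26)–(0.504584, -0.4189, -1.26)  len=0.5554
  (v6,v5,v4) [+--] → (1.06, -0.4189, 0.599789)–(1.06, -0.4189, -1.26)  len=1.8598
  (v7,v5,v6) [+-+] → (1.06, -0.4189, 1.26)–(1.06, -0.4189, 0.599789)  len=0.6602

Chained into 1 loop(s):
  loop 1: 8 segments, perimeter = 9.2800
Total perimeter = 9.280


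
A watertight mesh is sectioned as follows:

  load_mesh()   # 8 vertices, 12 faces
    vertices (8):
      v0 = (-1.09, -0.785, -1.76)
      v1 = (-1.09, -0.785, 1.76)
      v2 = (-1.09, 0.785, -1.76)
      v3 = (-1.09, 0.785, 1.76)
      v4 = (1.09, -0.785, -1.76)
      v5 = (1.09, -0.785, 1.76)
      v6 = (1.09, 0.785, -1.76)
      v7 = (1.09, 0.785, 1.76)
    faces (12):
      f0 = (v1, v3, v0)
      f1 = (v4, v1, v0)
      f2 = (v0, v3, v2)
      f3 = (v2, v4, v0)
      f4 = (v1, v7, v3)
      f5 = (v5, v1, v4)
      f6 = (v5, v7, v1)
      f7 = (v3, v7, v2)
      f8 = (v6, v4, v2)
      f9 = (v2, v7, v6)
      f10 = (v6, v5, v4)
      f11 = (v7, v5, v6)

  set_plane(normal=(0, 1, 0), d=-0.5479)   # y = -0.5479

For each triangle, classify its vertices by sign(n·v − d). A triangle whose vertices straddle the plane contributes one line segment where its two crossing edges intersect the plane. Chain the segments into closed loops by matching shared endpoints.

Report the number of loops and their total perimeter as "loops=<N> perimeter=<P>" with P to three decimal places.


loops=1 perimeter=11.400

Straddling triangles (8 of 12):
  (v1,v3,v0) [-+-] → (-1.09, -0.5479, 1.76)–(-1.09, -0.5479, -1.22841)  len=2.9884
  (v0,v3,v2) [-++] → (-1.09, -0.5479, -1.22841)–(-1.09, -0.5479, -1.76)  len=0.5316
  (v2,v4,v0) [+--] → (0.760778, -0.5479, -1.76)–(-1.09, -0.5479, -1.76)  len=1.8508
  (v1,v7,v3) [-++] → (-0.760778, -0.5479, 1.76)–(-1.09, -0.5479, 1.76)  len=0.3292
  (v5,v7,v1) [-+-] → (1.09, -0.5479, 1.76)–(-0.760778, -0.5479, 1.76)  len=1.8508
  (v6,v4,v2) [+-+] → (1.09, -0.5479, -1.76)–(0.760778, -0.5479, -1.76)  len=0.3292
  (v6,v5,v4) [+--] → (1.09, -0.5479, 1.22841)–(1.09, -0.5479, -1.76)  len=2.9884
  (v7,v5,v6) [+-+] → (1.09, -0.5479, 1.76)–(1.09, -0.5479, 1.22841)  len=0.5316

Chained into 1 loop(s):
  loop 1: 8 segments, perimeter = 11.4000
Total perimeter = 11.400


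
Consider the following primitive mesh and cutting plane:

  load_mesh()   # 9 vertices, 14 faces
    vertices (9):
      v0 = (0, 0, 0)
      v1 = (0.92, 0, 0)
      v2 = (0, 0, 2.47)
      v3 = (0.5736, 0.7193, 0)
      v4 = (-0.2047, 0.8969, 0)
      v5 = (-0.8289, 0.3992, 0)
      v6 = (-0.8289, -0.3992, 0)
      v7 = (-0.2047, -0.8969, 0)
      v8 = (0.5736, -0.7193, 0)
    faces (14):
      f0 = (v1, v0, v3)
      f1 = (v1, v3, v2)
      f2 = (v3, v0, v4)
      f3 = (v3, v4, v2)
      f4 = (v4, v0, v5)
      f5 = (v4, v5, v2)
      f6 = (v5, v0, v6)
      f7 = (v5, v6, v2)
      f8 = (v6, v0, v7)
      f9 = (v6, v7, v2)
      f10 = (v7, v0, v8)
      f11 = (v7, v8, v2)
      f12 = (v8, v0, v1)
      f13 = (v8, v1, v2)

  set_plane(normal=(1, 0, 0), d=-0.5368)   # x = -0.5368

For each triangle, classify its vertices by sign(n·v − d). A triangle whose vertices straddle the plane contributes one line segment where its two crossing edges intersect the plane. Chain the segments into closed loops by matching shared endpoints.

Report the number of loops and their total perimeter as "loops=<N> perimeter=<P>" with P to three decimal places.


loops=1 perimeter=3.676

Straddling triangles (6 of 14):
  (v4,v0,v5) [++-] → (-0.5368, 0.258524, 0)–(-0.5368, 0.632103, 0)  len=0.3736
  (v4,v5,v2) [+-+] → (-0.5368, 0.632103, 0)–(-0.5368, 0.258524, 0.870415)  len=0.9472
  (v5,v0,v6) [-+-] → (-0.5368, 0.258524, 0)–(-0.5368, -0.258524, 0)  len=0.5170
  (v5,v6,v2) [--+] → (-0.5368, -0.258524, 0.870415)–(-0.5368, 0.258524, 0.870415)  len=0.5170
  (v6,v0,v7) [-++] → (-0.5368, -0.258524, 0)–(-0.5368, -0.632103, 0)  len=0.3736
  (v6,v7,v2) [-++] → (-0.5368, -0.632103, 0)–(-0.5368, -0.258524, 0.870415)  len=0.9472

Chained into 1 loop(s):
  loop 1: 6 segments, perimeter = 3.6757
Total perimeter = 3.676


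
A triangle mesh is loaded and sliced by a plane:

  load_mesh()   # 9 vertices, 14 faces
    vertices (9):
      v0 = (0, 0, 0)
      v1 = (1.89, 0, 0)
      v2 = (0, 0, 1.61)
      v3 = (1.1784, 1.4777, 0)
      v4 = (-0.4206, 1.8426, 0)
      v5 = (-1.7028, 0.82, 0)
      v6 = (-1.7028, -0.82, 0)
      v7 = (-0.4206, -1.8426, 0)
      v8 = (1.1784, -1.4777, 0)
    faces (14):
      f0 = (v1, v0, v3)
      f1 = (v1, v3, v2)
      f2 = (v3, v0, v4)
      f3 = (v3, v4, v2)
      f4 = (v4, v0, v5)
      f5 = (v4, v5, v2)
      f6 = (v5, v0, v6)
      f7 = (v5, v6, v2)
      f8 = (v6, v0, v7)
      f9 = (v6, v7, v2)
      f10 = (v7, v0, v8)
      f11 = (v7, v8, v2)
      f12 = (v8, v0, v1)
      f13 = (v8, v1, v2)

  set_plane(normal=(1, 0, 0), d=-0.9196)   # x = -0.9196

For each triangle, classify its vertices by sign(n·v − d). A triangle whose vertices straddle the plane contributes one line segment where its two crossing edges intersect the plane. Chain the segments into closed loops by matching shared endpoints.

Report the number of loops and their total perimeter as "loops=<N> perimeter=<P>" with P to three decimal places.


loops=1 perimeter=6.266

Straddling triangles (6 of 14):
  (v4,v0,v5) [++-] → (-0.9196, 0.442842, 0)–(-0.9196, 1.44463, 0)  len=1.0018
  (v4,v5,v2) [+-+] → (-0.9196, 1.44463, 0)–(-0.9196, 0.442842, 0.740517)  len=1.2458
  (v5,v0,v6) [-+-] → (-0.9196, 0.442842, 0)–(-0.9196, -0.442842, 0)  len=0.8857
  (v5,v6,v2) [--+] → (-0.9196, -0.442842, 0.740517)–(-0.9196, 0.442842, 0.740517)  len=0.8857
  (v6,v0,v7) [-++] → (-0.9196, -0.442842, 0)–(-0.9196, -1.44463, 0)  len=1.0018
  (v6,v7,v2) [-++] → (-0.9196, -1.44463, 0)–(-0.9196, -0.442842, 0.740517)  len=1.2458

Chained into 1 loop(s):
  loop 1: 6 segments, perimeter = 6.2665
Total perimeter = 6.266


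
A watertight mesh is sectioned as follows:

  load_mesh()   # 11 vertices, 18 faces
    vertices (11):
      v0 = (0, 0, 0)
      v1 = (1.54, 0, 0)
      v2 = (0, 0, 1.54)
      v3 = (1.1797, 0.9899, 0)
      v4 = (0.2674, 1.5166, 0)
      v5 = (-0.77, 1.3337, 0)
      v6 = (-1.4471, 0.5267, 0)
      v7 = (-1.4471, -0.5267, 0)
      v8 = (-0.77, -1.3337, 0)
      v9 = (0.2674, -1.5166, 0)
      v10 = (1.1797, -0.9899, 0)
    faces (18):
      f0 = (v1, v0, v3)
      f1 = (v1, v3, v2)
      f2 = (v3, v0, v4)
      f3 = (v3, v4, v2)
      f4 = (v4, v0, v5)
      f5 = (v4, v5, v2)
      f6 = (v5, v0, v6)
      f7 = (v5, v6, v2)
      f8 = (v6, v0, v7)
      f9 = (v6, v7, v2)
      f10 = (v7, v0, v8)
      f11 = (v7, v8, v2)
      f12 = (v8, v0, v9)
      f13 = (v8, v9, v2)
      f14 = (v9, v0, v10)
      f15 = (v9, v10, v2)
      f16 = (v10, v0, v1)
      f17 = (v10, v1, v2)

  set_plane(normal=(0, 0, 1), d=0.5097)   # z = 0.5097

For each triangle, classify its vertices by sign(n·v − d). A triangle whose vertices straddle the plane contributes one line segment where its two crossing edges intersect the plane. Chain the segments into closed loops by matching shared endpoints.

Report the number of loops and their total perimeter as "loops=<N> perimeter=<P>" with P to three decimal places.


loops=1 perimeter=6.343

Straddling triangles (9 of 18):
  (v1,v3,v2) [--+] → (0.78925, 0.662269, 0.5097)–(1.0303, 0, 0.5097)  len=0.7048
  (v3,v4,v2) [--+] → (0.178898, 1.01464, 0.5097)–(0.78925, 0.662269, 0.5097)  len=0.7048
  (v4,v5,v2) [--+] → (-0.51515, 0.89228, 0.5097)–(0.178898, 1.01464, 0.5097)  len=0.7048
  (v5,v6,v2) [--+] → (-0.968147, 0.352376, 0.5097)–(-0.51515, 0.89228, 0.5097)  len=0.7048
  (v6,v7,v2) [--+] → (-0.968147, -0.352376, 0.5097)–(-0.968147, 0.352376, 0.5097)  len=0.7048
  (v7,v8,v2) [--+] → (-0.51515, -0.89228, 0.5097)–(-0.968147, -0.352376, 0.5097)  len=0.7048
  (v8,v9,v2) [--+] → (0.178898, -1.01464, 0.5097)–(-0.51515, -0.89228, 0.5097)  len=0.7048
  (v9,v10,v2) [--+] → (0.78925, -0.662269, 0.5097)–(0.178898, -1.01464, 0.5097)  len=0.7048
  (v10,v1,v2) [--+] → (1.0303, 0, 0.5097)–(0.78925, -0.662269, 0.5097)  len=0.7048

Chained into 1 loop(s):
  loop 1: 9 segments, perimeter = 6.3429
Total perimeter = 6.343


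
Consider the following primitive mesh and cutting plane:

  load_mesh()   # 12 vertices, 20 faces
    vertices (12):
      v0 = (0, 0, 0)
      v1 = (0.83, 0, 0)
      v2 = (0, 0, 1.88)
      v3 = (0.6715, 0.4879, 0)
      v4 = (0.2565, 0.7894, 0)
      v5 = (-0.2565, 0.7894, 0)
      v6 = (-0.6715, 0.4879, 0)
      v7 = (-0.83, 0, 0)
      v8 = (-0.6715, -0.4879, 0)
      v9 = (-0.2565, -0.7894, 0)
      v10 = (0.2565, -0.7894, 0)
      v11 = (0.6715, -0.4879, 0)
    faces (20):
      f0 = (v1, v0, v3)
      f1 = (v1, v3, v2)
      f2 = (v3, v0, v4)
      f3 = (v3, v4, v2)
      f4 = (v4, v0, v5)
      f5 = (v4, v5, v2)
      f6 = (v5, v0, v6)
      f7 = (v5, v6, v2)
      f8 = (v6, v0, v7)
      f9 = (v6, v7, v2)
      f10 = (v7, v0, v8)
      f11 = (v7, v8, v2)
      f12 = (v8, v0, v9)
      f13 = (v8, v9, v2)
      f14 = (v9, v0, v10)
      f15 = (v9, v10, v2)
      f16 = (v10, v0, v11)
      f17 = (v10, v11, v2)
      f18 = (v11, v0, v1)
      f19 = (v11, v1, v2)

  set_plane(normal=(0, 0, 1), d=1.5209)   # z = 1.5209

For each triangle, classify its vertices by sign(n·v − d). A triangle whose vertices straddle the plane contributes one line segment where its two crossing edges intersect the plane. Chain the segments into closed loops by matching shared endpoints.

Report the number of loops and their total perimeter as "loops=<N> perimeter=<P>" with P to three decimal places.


Straddling triangles (10 of 20):
  (v1,v3,v2) [--+] → (0.128264, 0.0931941, 1.5209)–(0.158539, 0, 1.5209)  len=0.0980
  (v3,v4,v2) [--+] → (0.0489942, 0.150784, 1.5209)–(0.128264, 0.0931941, 1.5209)  len=0.0980
  (v4,v5,v2) [--+] → (-0.0489942, 0.150784, 1.5209)–(0.0489942, 0.150784, 1.5209)  len=0.0980
  (v5,v6,v2) [--+] → (-0.128264, 0.0931941, 1.5209)–(-0.0489942, 0.150784, 1.5209)  len=0.0980
  (v6,v7,v2) [--+] → (-0.158539, 0, 1.5209)–(-0.128264, 0.0931941, 1.5209)  len=0.0980
  (v7,v8,v2) [--+] → (-0.128264, -0.0931941, 1.5209)–(-0.158539, 0, 1.5209)  len=0.0980
  (v8,v9,v2) [--+] → (-0.0489942, -0.150784, 1.5209)–(-0.128264, -0.0931941, 1.5209)  len=0.0980
  (v9,v10,v2) [--+] → (0.0489942, -0.150784, 1.5209)–(-0.0489942, -0.150784, 1.5209)  len=0.0980
  (v10,v11,v2) [--+] → (0.128264, -0.0931941, 1.5209)–(0.0489942, -0.150784, 1.5209)  len=0.0980
  (v11,v1,v2) [--+] → (0.158539, 0, 1.5209)–(0.128264, -0.0931941, 1.5209)  len=0.0980

Chained into 1 loop(s):
  loop 1: 10 segments, perimeter = 0.9799
Total perimeter = 0.980

loops=1 perimeter=0.980


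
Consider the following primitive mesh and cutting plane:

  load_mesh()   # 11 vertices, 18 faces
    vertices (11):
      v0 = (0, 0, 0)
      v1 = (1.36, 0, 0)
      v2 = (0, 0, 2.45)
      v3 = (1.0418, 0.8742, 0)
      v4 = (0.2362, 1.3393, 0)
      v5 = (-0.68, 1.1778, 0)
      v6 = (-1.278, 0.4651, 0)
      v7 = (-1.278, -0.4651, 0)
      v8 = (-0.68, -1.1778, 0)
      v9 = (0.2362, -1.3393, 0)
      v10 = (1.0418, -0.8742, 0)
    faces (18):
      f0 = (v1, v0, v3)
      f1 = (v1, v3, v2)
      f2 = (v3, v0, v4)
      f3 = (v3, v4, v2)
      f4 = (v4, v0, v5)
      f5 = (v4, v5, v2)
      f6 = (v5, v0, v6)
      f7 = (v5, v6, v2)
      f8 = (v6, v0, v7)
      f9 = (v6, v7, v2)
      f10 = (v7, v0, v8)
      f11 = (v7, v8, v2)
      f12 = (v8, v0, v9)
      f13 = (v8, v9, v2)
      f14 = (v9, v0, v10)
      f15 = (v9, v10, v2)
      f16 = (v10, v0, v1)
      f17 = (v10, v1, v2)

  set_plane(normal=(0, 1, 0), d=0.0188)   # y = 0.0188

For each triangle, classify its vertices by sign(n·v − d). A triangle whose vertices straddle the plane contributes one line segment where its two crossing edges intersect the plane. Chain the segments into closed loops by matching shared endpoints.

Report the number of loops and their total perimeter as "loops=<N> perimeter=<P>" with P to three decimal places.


Straddling triangles (10 of 18):
  (v1,v0,v3) [--+] → (0.0224043, 0.0188, 0)–(1.35316, 0.0188, 0)  len=1.3308
  (v1,v3,v2) [-+-] → (1.35316, 0.0188, 0)–(0.0224043, 0.0188, 2.39731)  len=2.7419
  (v3,v0,v4) [+-+] → (0.0224043, 0.0188, 0)–(0.00331558, 0.0188, 0)  len=0.0191
  (v3,v4,v2) [++-] → (0.00331558, 0.0188, 2.41561)–(0.0224043, 0.0188, 2.39731)  len=0.0264
  (v4,v0,v5) [+-+] → (0.00331558, 0.0188, 0)–(-0.0108541, 0.0188, 0)  len=0.0142
  (v4,v5,v2) [++-] → (-0.0108541, 0.0188, 2.41089)–(0.00331558, 0.0188, 2.41561)  len=0.0149
  (v5,v0,v6) [+-+] → (-0.0108541, 0.0188, 0)–(-0.0516586, 0.0188, 0)  len=0.0408
  (v5,v6,v2) [++-] → (-0.0516586, 0.0188, 2.35097)–(-0.0108541, 0.0188, 2.41089)  len=0.0725
  (v6,v0,v7) [+--] → (-0.0516586, 0.0188, 0)–(-1.278, 0.0188, 0)  len=1.2263
  (v6,v7,v2) [+--] → (-1.278, 0.0188, 0)–(-0.0516586, 0.0188, 2.35097)  len=2.6516

Chained into 1 loop(s):
  loop 1: 10 segments, perimeter = 8.1385
Total perimeter = 8.139

loops=1 perimeter=8.139
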